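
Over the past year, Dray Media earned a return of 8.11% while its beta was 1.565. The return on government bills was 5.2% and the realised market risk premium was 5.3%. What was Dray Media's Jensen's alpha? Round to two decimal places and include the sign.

CAPM benchmark = R_f + β(R_m − R_f) = 5.2% + 1.565 × 5.3% = 13.4945%
α = actual − benchmark = 8.11% − 13.4945% = -5.38%

-5.38%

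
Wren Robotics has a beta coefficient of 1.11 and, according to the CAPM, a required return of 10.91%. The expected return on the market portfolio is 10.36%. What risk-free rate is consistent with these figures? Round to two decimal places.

5.36%

E(R) = R_f + β(E(R_m) − R_f) = R_f(1 − β) + β·E(R_m)
10.91% = R_f × (1 − 1.11) + 1.11 × 10.36%
10.91% = R_f × -0.11 + 11.4996%
R_f = (10.91% − 11.4996%) / -0.11 = 5.36%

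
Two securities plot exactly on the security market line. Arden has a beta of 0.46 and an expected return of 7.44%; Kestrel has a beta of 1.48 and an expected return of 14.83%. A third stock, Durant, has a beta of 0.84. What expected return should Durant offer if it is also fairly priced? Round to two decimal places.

MRP (SML slope) = (14.83% − 7.44%) / (1.48 − 0.46) = 7.39% / 1.02 = 7.2451%
R_f (intercept) = 7.44% − 0.46 × 7.2451% = 4.1073%
E(R_Durant) = R_f + β × MRP = 4.1073% + 0.84 × 7.2451% = 10.19%

10.19%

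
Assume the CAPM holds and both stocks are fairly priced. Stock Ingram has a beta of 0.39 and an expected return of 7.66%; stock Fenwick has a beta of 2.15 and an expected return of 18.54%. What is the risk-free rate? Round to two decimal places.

5.25%

Both satisfy E(R) = R_f + β·MRP, so the slope of the SML is
MRP = (18.54% − 7.66%) / (2.15 − 0.39) = 10.88% / 1.76 = 6.1818%
R_f = E(R_Ingram) − β_Ingram·MRP = 7.66% − 0.39 × 6.1818% = 5.2491%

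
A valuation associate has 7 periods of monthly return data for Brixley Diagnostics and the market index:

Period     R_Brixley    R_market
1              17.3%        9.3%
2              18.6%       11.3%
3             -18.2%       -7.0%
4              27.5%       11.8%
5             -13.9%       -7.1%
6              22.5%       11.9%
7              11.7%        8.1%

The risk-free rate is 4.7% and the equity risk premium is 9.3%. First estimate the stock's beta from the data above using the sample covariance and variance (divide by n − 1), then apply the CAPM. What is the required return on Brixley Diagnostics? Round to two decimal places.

23.81%

Mean R_i = (17.3 + 18.6 − 18.2 + 27.5 − 13.9 + 22.5 + 11.7) / 7 = 9.3571%
Mean R_m = (9.3 + 11.3 − 7.0 + 11.8 − 7.1 + 11.9 + 8.1) / 7 = 5.4714%
Σ(R_i − R̄_i)(R_m − R̄_m) = 925.8014  ⇒  Cov = 925.8014 / 6 = 154.3002
Σ(R_m − R̄_m)² = 450.4943  ⇒  Var(R_m) = 450.4943 / 6 = 75.0824
β = Cov / Var(R_m) = 154.3002 / 75.0824 = 2.0551
E(R) = R_f + β × MRP = 4.7% + 2.0551 × 9.3% = 23.81%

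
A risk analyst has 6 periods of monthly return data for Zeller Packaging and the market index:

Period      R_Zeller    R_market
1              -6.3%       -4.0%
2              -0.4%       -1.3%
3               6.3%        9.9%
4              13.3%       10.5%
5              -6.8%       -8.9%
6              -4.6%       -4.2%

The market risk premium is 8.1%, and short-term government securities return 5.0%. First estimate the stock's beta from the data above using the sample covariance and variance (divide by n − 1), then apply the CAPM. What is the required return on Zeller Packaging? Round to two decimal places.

Mean R_i = (-6.3 − 0.4 + 6.3 + 13.3 − 6.8 − 4.6) / 6 = 0.2500%
Mean R_m = (-4.0 − 1.3 + 9.9 + 10.5 − 8.9 − 4.2) / 6 = 0.3333%
Σ(R_i − R̄_i)(R_m − R̄_m) = 307.0800  ⇒  Cov = 307.0800 / 5 = 61.4160
Σ(R_m − R̄_m)² = 322.1333  ⇒  Var(R_m) = 322.1333 / 5 = 64.4267
β = Cov / Var(R_m) = 61.4160 / 64.4267 = 0.9533
E(R) = R_f + β × MRP = 5.0% + 0.9533 × 8.1% = 12.72%

12.72%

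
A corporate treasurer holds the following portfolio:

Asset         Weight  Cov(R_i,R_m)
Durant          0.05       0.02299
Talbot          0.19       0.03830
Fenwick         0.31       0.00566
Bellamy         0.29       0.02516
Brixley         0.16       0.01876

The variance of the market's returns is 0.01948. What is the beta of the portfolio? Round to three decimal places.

β_Durant = 0.02299 / 0.01948 = 1.1802
β_Talbot = 0.03830 / 0.01948 = 1.9661
β_Fenwick = 0.00566 / 0.01948 = 0.2906
β_Bellamy = 0.02516 / 0.01948 = 1.2916
β_Brixley = 0.01876 / 0.01948 = 0.9630
β_P = Σ w_i β_i = 0.05×1.1802 + 0.19×1.9661 + 0.31×0.2906 + 0.29×1.2916 + 0.16×0.9630 = 1.0513

1.051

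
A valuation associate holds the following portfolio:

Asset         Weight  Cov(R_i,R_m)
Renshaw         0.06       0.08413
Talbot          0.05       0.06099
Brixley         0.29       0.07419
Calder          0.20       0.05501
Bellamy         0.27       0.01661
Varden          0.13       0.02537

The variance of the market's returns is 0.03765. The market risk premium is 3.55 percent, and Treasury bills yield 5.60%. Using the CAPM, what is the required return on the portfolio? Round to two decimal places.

β_Renshaw = 0.08413 / 0.03765 = 2.2345
β_Talbot = 0.06099 / 0.03765 = 1.6199
β_Brixley = 0.07419 / 0.03765 = 1.9705
β_Calder = 0.05501 / 0.03765 = 1.4611
β_Bellamy = 0.01661 / 0.03765 = 0.4412
β_Varden = 0.02537 / 0.03765 = 0.6738
β_P = Σ w_i β_i = 0.06×2.2345 + 0.05×1.6199 + 0.29×1.9705 + 0.20×1.4611 + 0.27×0.4412 + 0.13×0.6738 = 1.2854
E(R_P) = R_f + β_P × MRP = 5.60% + 1.2854 × 3.55% = 10.16%

10.16%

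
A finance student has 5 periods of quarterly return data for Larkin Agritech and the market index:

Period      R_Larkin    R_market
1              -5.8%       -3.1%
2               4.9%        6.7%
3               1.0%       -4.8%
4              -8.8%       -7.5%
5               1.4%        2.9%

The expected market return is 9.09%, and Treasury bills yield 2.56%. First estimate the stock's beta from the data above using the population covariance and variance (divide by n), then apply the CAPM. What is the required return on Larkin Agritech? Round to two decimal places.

7.75%

Mean R_i = (-5.8 + 4.9 + 1.0 − 8.8 + 1.4) / 5 = -1.4600%
Mean R_m = (-3.1 + 6.7 − 4.8 − 7.5 + 2.9) / 5 = -1.1600%
Σ(R_i − R̄_i)(R_m − R̄_m) = 107.6020  ⇒  Cov = 107.6020 / 5 = 21.5204
Σ(R_m − R̄_m)² = 135.4720  ⇒  Var(R_m) = 135.4720 / 5 = 27.0944
β = Cov / Var(R_m) = 21.5204 / 27.0944 = 0.7943
MRP = 9.09% − 2.56% = 6.53%
E(R) = R_f + β × MRP = 2.56% + 0.7943 × 6.53% = 7.75%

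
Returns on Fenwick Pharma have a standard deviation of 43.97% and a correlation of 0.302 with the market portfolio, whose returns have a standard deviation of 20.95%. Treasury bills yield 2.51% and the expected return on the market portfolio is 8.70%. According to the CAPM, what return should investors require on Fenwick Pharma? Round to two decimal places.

6.43%

β = ρ × σ_i / σ_m = 0.302 × 43.97% / 20.95% = 0.6338
MRP = 8.70% − 2.51% = 6.19%
E(R) = 2.51% + 0.6338 × 6.19% = 6.43%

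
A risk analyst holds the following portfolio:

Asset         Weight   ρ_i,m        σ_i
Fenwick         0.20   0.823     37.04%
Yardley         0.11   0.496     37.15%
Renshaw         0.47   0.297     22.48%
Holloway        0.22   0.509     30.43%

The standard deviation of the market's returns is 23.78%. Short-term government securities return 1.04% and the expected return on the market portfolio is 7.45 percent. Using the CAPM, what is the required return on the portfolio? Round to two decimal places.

β_Fenwick = 0.823 × 37.04% / 23.78% = 1.2819
β_Yardley = 0.496 × 37.15% / 23.78% = 0.7749
β_Renshaw = 0.297 × 22.48% / 23.78% = 0.2808
β_Holloway = 0.509 × 30.43% / 23.78% = 0.6513
β_P = Σ w_i β_i = 0.20×1.2819 + 0.11×0.7749 + 0.47×0.2808 + 0.22×0.6513 = 0.6169
MRP = 7.45% − 1.04% = 6.41%
E(R_P) = R_f + β_P × MRP = 1.04% + 0.6169 × 6.41% = 4.99%

4.99%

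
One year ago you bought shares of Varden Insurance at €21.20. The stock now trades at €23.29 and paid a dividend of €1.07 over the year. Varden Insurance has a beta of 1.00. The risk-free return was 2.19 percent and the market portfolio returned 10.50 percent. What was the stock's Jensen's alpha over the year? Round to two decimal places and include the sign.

Realised HPR = (P1 + D1 − P0) / P0 = (23.29 + 1.07 − 21.20) / 21.20 = 3.16 / 21.20 = 14.9057%
MRP = 10.50% − 2.19% = 8.31%
CAPM required = R_f + β·MRP = 2.19% + 1.00 × 8.31% = 10.5000%
α = realised − required = 14.9057% − 10.5000% = +4.41%

+4.41%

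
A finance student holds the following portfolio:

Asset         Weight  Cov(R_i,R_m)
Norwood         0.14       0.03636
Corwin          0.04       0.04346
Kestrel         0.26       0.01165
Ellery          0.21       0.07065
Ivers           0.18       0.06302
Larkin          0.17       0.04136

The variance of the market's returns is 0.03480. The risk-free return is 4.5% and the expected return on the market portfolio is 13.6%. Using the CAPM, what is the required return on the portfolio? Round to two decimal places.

15.76%

β_Norwood = 0.03636 / 0.03480 = 1.0448
β_Corwin = 0.04346 / 0.03480 = 1.2489
β_Kestrel = 0.01165 / 0.03480 = 0.3348
β_Ellery = 0.07065 / 0.03480 = 2.0302
β_Ivers = 0.06302 / 0.03480 = 1.8109
β_Larkin = 0.04136 / 0.03480 = 1.1885
β_P = Σ w_i β_i = 0.14×1.0448 + 0.04×1.2489 + 0.26×0.3348 + 0.21×2.0302 + 0.18×1.8109 + 0.17×1.1885 = 1.2376
MRP = 13.6% − 4.5% = 9.10%
E(R_P) = R_f + β_P × MRP = 4.5% + 1.2376 × 9.1% = 15.76%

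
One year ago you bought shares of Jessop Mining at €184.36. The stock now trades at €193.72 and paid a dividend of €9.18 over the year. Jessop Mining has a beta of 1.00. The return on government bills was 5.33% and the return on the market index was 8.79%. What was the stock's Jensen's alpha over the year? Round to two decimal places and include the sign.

+1.27%

Realised HPR = (P1 + D1 − P0) / P0 = (193.72 + 9.18 − 184.36) / 184.36 = 18.54 / 184.36 = 10.0564%
MRP = 8.79% − 5.33% = 3.46%
CAPM required = R_f + β·MRP = 5.33% + 1.00 × 3.46% = 8.7900%
α = realised − required = 10.0564% − 8.7900% = +1.27%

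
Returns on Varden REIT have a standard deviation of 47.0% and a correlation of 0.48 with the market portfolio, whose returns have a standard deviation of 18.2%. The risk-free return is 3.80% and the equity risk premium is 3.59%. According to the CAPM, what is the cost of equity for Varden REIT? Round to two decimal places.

β = ρ × σ_i / σ_m = 0.48 × 47.0% / 18.2% = 1.2396
E(R) = 3.80% + 1.2396 × 3.59% = 8.25%

8.25%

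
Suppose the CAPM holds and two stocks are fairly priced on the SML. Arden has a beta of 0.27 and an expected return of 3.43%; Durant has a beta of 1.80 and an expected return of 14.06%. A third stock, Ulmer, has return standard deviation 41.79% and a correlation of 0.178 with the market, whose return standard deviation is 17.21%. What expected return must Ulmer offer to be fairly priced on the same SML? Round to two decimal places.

4.56%

MRP = (14.06% − 3.43%) / (1.80 − 0.27) = 6.9477%
R_f = 3.43% − 0.27 × 6.9477% = 1.5541%
β_Ulmer = ρ·σ_i/σ_m = 0.178 × 41.79 / 17.21 = 0.4322
E(R_Ulmer) = R_f + β × MRP = 1.5541% + 0.4322 × 6.9477% = 4.56%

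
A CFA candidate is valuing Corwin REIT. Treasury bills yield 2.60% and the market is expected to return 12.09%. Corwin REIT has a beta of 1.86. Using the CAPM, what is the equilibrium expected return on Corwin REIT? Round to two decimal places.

20.25%

Market risk premium = E(R_m) − R_f = 12.09% − 2.60% = 9.49%
E(R) = R_f + β × MRP = 2.60% + 1.86 × 9.49% = 20.25%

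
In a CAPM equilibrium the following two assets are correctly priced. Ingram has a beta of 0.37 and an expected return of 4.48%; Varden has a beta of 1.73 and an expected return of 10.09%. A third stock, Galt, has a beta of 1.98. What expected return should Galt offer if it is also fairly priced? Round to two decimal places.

MRP (SML slope) = (10.09% − 4.48%) / (1.73 − 0.37) = 5.61% / 1.36 = 4.1250%
R_f (intercept) = 4.48% − 0.37 × 4.1250% = 2.9538%
E(R_Galt) = R_f + β × MRP = 2.9538% + 1.98 × 4.1250% = 11.12%

11.12%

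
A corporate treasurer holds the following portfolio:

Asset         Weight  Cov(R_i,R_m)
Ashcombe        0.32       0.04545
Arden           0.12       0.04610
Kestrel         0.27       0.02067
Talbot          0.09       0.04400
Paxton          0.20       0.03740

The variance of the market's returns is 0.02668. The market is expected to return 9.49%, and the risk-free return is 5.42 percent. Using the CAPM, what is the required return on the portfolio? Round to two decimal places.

β_Ashcombe = 0.04545 / 0.02668 = 1.7035
β_Arden = 0.04610 / 0.02668 = 1.7279
β_Kestrel = 0.02067 / 0.02668 = 0.7747
β_Talbot = 0.04400 / 0.02668 = 1.6492
β_Paxton = 0.03740 / 0.02668 = 1.4018
β_P = Σ w_i β_i = 0.32×1.7035 + 0.12×1.7279 + 0.27×0.7747 + 0.09×1.6492 + 0.20×1.4018 = 1.3904
MRP = 9.49% − 5.42% = 4.07%
E(R_P) = R_f + β_P × MRP = 5.42% + 1.3904 × 4.07% = 11.08%

11.08%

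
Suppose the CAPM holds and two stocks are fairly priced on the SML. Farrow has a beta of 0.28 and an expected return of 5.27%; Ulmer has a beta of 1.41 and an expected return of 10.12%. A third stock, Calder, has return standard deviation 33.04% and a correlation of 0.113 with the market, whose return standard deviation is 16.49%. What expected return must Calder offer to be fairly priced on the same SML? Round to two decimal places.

MRP = (10.12% − 5.27%) / (1.41 − 0.28) = 4.2920%
R_f = 5.27% − 0.28 × 4.2920% = 4.0682%
β_Calder = ρ·σ_i/σ_m = 0.113 × 33.04 / 16.49 = 0.2264
E(R_Calder) = R_f + β × MRP = 4.0682% + 0.2264 × 4.2920% = 5.04%

5.04%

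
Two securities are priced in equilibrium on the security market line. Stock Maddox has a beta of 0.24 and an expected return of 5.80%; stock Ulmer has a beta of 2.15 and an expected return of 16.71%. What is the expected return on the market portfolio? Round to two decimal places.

10.14%

Both satisfy E(R) = R_f + β·MRP, so the slope of the SML is
MRP = (16.71% − 5.80%) / (2.15 − 0.24) = 10.91% / 1.91 = 5.7120%
R_f = E(R_Maddox) − β_Maddox·MRP = 5.80% − 0.24 × 5.7120% = 4.4291%
E(R_m) = R_f + MRP = 4.4291% + 5.7120% = 10.14%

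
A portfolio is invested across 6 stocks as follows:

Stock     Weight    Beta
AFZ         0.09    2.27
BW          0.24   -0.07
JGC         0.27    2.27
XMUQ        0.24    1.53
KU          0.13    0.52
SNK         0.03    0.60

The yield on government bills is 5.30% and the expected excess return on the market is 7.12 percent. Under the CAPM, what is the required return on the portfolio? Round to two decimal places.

β_P = Σ w_i β_i = 0.09×2.27 + 0.24×-0.07 + 0.27×2.27 + 0.24×1.53 + 0.13×0.52 + 0.03×0.60 = 1.2532
E(R_P) = R_f + β_P × MRP = 5.30% + 1.2532 × 7.12% = 14.22%

14.22%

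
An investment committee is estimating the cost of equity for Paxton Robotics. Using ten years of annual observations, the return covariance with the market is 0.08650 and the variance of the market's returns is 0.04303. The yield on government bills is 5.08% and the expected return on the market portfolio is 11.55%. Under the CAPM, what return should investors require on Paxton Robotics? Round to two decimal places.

18.09%

β = Cov(R_i, R_m) / Var(R_m) = 0.08650 / 0.04303 = 2.0102
MRP = 11.55% − 5.08% = 6.47%
E(R) = R_f + β × MRP = 5.08% + 2.0102 × 6.47% = 18.09%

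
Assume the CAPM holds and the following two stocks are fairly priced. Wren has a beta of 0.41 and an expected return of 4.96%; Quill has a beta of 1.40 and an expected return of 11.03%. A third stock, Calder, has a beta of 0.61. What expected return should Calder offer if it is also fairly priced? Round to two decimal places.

6.19%

MRP (SML slope) = (11.03% − 4.96%) / (1.40 − 0.41) = 6.07% / 0.99 = 6.1313%
R_f (intercept) = 4.96% − 0.41 × 6.1313% = 2.4462%
E(R_Calder) = R_f + β × MRP = 2.4462% + 0.61 × 6.1313% = 6.19%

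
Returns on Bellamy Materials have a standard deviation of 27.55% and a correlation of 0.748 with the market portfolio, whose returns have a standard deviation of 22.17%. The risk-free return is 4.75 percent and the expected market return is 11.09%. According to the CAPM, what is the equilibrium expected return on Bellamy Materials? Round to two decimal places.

10.64%

β = ρ × σ_i / σ_m = 0.748 × 27.55% / 22.17% = 0.9295
MRP = 11.09% − 4.75% = 6.34%
E(R) = 4.75% + 0.9295 × 6.34% = 10.64%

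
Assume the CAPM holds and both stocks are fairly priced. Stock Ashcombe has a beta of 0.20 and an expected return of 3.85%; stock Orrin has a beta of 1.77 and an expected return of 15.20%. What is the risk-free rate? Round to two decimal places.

2.40%

Both satisfy E(R) = R_f + β·MRP, so the slope of the SML is
MRP = (15.20% − 3.85%) / (1.77 − 0.20) = 11.35% / 1.57 = 7.2293%
R_f = E(R_Ashcombe) − β_Ashcombe·MRP = 3.85% − 0.20 × 7.2293% = 2.4041%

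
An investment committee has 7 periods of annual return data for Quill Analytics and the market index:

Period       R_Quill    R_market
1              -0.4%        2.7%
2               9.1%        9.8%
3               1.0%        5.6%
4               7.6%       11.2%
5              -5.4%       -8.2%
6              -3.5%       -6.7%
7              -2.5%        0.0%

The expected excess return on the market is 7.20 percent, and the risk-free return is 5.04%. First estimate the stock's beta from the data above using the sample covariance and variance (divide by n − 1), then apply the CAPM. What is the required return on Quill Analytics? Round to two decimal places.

9.97%

Mean R_i = (-0.4 + 9.1 + 1.0 + 7.6 − 5.4 − 3.5 − 2.5) / 7 = 0.8429%
Mean R_m = (2.7 + 9.8 + 5.6 + 11.2 − 8.2 − 6.7 + 0.0) / 7 = 2.0571%
Σ(R_i − R̄_i)(R_m − R̄_m) = 234.4129  ⇒  Cov = 234.4129 / 6 = 39.0688
Σ(R_m − R̄_m)² = 342.6371  ⇒  Var(R_m) = 342.6371 / 6 = 57.1062
β = Cov / Var(R_m) = 39.0688 / 57.1062 = 0.6841
E(R) = R_f + β × MRP = 5.04% + 0.6841 × 7.20% = 9.97%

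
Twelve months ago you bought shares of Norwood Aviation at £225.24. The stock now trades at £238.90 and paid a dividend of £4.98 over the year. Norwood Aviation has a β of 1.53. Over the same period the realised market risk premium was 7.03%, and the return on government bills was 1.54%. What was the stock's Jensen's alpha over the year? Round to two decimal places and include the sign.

-4.02%

Realised HPR = (P1 + D1 − P0) / P0 = (238.90 + 4.98 − 225.24) / 225.24 = 18.64 / 225.24 = 8.2756%
CAPM required = R_f + β·MRP = 1.54% + 1.53 × 7.03% = 12.2959%
α = realised − required = 8.2756% − 12.2959% = -4.02%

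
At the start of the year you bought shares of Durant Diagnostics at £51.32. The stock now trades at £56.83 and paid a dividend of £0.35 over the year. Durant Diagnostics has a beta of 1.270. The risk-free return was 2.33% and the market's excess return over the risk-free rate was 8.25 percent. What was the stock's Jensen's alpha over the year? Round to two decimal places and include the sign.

-1.39%

Realised HPR = (P1 + D1 − P0) / P0 = (56.83 + 0.35 − 51.32) / 51.32 = 5.86 / 51.32 = 11.4186%
CAPM required = R_f + β·MRP = 2.33% + 1.270 × 8.25% = 12.80750%
α = realised − required = 11.4186% − 12.80750% = -1.39%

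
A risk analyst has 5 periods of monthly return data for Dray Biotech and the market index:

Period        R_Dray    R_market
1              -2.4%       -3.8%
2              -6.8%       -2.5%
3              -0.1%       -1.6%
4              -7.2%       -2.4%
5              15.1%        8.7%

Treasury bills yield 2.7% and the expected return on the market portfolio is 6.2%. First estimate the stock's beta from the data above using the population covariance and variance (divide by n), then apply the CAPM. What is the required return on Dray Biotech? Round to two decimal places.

8.56%

Mean R_i = (-2.4 − 6.8 − 0.1 − 7.2 + 15.1) / 5 = -0.2800%
Mean R_m = (-3.8 − 2.5 − 1.6 − 2.4 + 8.7) / 5 = -0.3200%
Σ(R_i − R̄_i)(R_m − R̄_m) = 174.4820  ⇒  Cov = 174.4820 / 5 = 34.8964
Σ(R_m − R̄_m)² = 104.1880  ⇒  Var(R_m) = 104.1880 / 5 = 20.8376
β = Cov / Var(R_m) = 34.8964 / 20.8376 = 1.6747
MRP = 6.2% − 2.7% = 3.50%
E(R) = R_f + β × MRP = 2.7% + 1.6747 × 3.5% = 8.56%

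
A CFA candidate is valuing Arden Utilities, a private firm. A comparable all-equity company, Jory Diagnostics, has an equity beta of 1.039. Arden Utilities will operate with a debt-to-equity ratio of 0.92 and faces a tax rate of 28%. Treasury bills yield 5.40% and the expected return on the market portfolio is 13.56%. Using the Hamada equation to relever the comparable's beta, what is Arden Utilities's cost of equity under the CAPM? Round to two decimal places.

19.49%

β_L = β_U × [1 + (1 − t)(D/E)] = 1.039 × [1 + (1 − 0.28) × 0.92]
    = 1.039 × [1 + 0.72 × 0.92] = 1.039 × 1.6624 = 1.7272
MRP = 13.56% − 5.40% = 8.16%
E(R) = R_f + β_L × MRP = 5.40% + 1.7272 × 8.16% = 19.49%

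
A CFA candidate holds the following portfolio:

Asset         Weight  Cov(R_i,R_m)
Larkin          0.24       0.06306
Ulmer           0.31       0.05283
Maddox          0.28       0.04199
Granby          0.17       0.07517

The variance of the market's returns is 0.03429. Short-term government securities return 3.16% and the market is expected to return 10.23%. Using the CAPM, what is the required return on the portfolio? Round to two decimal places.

14.72%

β_Larkin = 0.06306 / 0.03429 = 1.8390
β_Ulmer = 0.05283 / 0.03429 = 1.5407
β_Maddox = 0.04199 / 0.03429 = 1.2246
β_Granby = 0.07517 / 0.03429 = 2.1922
β_P = Σ w_i β_i = 0.24×1.8390 + 0.31×1.5407 + 0.28×1.2246 + 0.17×2.1922 = 1.6345
MRP = 10.23% − 3.16% = 7.07%
E(R_P) = R_f + β_P × MRP = 3.16% + 1.6345 × 7.07% = 14.72%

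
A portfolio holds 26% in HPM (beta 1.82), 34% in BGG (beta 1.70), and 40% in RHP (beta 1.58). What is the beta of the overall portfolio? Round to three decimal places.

β_P = Σ w_i β_i = 0.26×1.82 + 0.34×1.70 + 0.40×1.58 = 1.6832

1.683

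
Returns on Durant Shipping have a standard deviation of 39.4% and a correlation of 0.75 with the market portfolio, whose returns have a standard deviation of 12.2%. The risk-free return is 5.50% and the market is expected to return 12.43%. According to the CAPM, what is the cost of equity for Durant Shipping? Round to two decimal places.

β = ρ × σ_i / σ_m = 0.75 × 39.4% / 12.2% = 2.4221
MRP = 12.43% − 5.50% = 6.93%
E(R) = 5.50% + 2.4221 × 6.93% = 22.29%

22.29%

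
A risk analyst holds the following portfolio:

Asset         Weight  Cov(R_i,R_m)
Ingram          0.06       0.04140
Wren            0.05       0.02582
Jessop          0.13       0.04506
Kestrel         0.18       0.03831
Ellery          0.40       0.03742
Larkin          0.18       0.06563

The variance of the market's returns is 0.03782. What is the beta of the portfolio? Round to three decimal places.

β_Ingram = 0.04140 / 0.03782 = 1.0947
β_Wren = 0.02582 / 0.03782 = 0.6827
β_Jessop = 0.04506 / 0.03782 = 1.1914
β_Kestrel = 0.03831 / 0.03782 = 1.0130
β_Ellery = 0.03742 / 0.03782 = 0.9894
β_Larkin = 0.06563 / 0.03782 = 1.7353
β_P = Σ w_i β_i = 0.06×1.0947 + 0.05×0.6827 + 0.13×1.1914 + 0.18×1.0130 + 0.40×0.9894 + 0.18×1.7353 = 1.1452

1.145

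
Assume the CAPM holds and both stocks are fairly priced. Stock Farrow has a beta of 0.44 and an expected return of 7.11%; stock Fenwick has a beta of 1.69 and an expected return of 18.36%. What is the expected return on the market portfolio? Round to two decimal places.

12.15%

Both satisfy E(R) = R_f + β·MRP, so the slope of the SML is
MRP = (18.36% − 7.11%) / (1.69 − 0.44) = 11.25% / 1.25 = 9.0000%
R_f = E(R_Farrow) − β_Farrow·MRP = 7.11% − 0.44 × 9.0000% = 3.1500%
E(R_m) = R_f + MRP = 3.1500% + 9.0000% = 12.15%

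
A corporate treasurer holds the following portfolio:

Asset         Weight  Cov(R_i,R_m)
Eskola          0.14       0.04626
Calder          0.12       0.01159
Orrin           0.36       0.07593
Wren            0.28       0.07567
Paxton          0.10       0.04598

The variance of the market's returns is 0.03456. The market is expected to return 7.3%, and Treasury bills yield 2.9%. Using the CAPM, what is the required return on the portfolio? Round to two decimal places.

β_Eskola = 0.04626 / 0.03456 = 1.3385
β_Calder = 0.01159 / 0.03456 = 0.3354
β_Orrin = 0.07593 / 0.03456 = 2.1970
β_Wren = 0.07567 / 0.03456 = 2.1895
β_Paxton = 0.04598 / 0.03456 = 1.3304
β_P = Σ w_i β_i = 0.14×1.3385 + 0.12×0.3354 + 0.36×2.1970 + 0.28×2.1895 + 0.10×1.3304 = 1.7647
MRP = 7.3% − 2.9% = 4.40%
E(R_P) = R_f + β_P × MRP = 2.9% + 1.7647 × 4.4% = 10.66%

10.66%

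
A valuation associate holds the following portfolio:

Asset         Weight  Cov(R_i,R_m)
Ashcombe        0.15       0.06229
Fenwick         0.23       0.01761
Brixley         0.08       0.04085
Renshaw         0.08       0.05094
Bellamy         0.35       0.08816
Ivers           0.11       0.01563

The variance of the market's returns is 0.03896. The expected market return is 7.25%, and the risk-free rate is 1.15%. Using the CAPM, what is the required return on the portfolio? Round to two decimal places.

9.50%

β_Ashcombe = 0.06229 / 0.03896 = 1.5988
β_Fenwick = 0.01761 / 0.03896 = 0.4520
β_Brixley = 0.04085 / 0.03896 = 1.0485
β_Renshaw = 0.05094 / 0.03896 = 1.3075
β_Bellamy = 0.08816 / 0.03896 = 2.2628
β_Ivers = 0.01563 / 0.03896 = 0.4012
β_P = Σ w_i β_i = 0.15×1.5988 + 0.23×0.4520 + 0.08×1.0485 + 0.08×1.3075 + 0.35×2.2628 + 0.11×0.4012 = 1.3684
MRP = 7.25% − 1.15% = 6.10%
E(R_P) = R_f + β_P × MRP = 1.15% + 1.3684 × 6.10% = 9.50%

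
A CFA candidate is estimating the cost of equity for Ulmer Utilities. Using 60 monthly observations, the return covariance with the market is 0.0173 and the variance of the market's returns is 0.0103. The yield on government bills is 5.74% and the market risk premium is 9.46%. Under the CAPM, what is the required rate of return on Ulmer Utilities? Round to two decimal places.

β = Cov(R_i, R_m) / Var(R_m) = 0.0173 / 0.0103 = 1.6796
E(R) = R_f + β × MRP = 5.74% + 1.6796 × 9.46% = 21.63%

21.63%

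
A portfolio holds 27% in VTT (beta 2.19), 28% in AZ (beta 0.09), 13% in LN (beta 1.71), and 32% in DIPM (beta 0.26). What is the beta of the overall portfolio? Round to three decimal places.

β_P = Σ w_i β_i = 0.27×2.19 + 0.28×0.09 + 0.13×1.71 + 0.32×0.26 = 0.9220

0.922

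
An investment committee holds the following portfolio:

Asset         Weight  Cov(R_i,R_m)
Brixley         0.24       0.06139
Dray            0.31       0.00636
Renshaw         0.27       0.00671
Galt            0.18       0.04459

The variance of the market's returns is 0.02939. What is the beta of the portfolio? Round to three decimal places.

β_Brixley = 0.06139 / 0.02939 = 2.0888
β_Dray = 0.00636 / 0.02939 = 0.2164
β_Renshaw = 0.00671 / 0.02939 = 0.2283
β_Galt = 0.04459 / 0.02939 = 1.5172
β_P = Σ w_i β_i = 0.24×2.0888 + 0.31×0.2164 + 0.27×0.2283 + 0.18×1.5172 = 0.9031

0.903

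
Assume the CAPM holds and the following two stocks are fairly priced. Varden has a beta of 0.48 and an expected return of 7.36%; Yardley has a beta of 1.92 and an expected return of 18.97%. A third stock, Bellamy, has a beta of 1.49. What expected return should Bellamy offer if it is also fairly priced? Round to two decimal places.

MRP (SML slope) = (18.97% − 7.36%) / (1.92 − 0.48) = 11.61% / 1.44 = 8.0625%
R_f (intercept) = 7.36% − 0.48 × 8.0625% = 3.4900%
E(R_Bellamy) = R_f + β × MRP = 3.4900% + 1.49 × 8.0625% = 15.50%

15.50%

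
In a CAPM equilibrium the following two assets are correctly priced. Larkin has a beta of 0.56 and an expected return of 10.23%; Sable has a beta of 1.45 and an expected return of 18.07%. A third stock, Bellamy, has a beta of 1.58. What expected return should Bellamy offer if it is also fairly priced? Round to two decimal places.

MRP (SML slope) = (18.07% − 10.23%) / (1.45 − 0.56) = 7.84% / 0.89 = 8.8090%
R_f (intercept) = 10.23% − 0.56 × 8.8090% = 5.2970%
E(R_Bellamy) = R_f + β × MRP = 5.2970% + 1.58 × 8.8090% = 19.22%

19.22%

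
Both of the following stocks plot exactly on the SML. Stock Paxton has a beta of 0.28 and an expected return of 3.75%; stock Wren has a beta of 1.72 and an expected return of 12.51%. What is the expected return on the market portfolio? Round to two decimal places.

Both satisfy E(R) = R_f + β·MRP, so the slope of the SML is
MRP = (12.51% − 3.75%) / (1.72 − 0.28) = 8.76% / 1.44 = 6.0833%
R_f = E(R_Paxton) − β_Paxton·MRP = 3.75% − 0.28 × 6.0833% = 2.0467%
E(R_m) = R_f + MRP = 2.0467% + 6.0833% = 8.13%

8.13%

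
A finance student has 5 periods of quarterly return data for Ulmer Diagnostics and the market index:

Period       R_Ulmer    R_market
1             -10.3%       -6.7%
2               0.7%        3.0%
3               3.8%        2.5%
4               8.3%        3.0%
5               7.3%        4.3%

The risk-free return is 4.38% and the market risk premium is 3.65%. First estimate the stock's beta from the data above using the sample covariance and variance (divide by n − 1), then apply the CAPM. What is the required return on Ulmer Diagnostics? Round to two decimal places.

10.07%

Mean R_i = (-10.3 + 0.7 + 3.8 + 8.3 + 7.3) / 5 = 1.9600%
Mean R_m = (-6.7 + 3.0 + 2.5 + 3.0 + 4.3) / 5 = 1.2200%
Σ(R_i − R̄_i)(R_m − R̄_m) = 124.9440  ⇒  Cov = 124.9440 / 4 = 31.2360
Σ(R_m − R̄_m)² = 80.1880  ⇒  Var(R_m) = 80.1880 / 4 = 20.0470
β = Cov / Var(R_m) = 31.2360 / 20.0470 = 1.5581
E(R) = R_f + β × MRP = 4.38% + 1.5581 × 3.65% = 10.07%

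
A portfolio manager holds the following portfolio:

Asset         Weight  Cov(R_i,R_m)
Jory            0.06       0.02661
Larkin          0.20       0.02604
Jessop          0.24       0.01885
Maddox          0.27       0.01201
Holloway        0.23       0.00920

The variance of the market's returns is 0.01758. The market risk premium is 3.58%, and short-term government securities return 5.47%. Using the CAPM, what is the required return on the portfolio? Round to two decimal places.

β_Jory = 0.02661 / 0.01758 = 1.5137
β_Larkin = 0.02604 / 0.01758 = 1.4812
β_Jessop = 0.01885 / 0.01758 = 1.0722
β_Maddox = 0.01201 / 0.01758 = 0.6832
β_Holloway = 0.00920 / 0.01758 = 0.5233
β_P = Σ w_i β_i = 0.06×1.5137 + 0.20×1.4812 + 0.24×1.0722 + 0.27×0.6832 + 0.23×0.5233 = 0.9492
E(R_P) = R_f + β_P × MRP = 5.47% + 0.9492 × 3.58% = 8.87%

8.87%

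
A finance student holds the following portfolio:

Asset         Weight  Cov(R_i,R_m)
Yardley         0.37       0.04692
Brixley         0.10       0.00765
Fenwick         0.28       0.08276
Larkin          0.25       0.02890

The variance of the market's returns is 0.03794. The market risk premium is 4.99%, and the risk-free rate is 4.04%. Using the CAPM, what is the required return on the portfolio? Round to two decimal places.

β_Yardley = 0.04692 / 0.03794 = 1.2367
β_Brixley = 0.00765 / 0.03794 = 0.2016
β_Fenwick = 0.08276 / 0.03794 = 2.1813
β_Larkin = 0.02890 / 0.03794 = 0.7617
β_P = Σ w_i β_i = 0.37×1.2367 + 0.10×0.2016 + 0.28×2.1813 + 0.25×0.7617 = 1.2789
E(R_P) = R_f + β_P × MRP = 4.04% + 1.2789 × 4.99% = 10.42%

10.42%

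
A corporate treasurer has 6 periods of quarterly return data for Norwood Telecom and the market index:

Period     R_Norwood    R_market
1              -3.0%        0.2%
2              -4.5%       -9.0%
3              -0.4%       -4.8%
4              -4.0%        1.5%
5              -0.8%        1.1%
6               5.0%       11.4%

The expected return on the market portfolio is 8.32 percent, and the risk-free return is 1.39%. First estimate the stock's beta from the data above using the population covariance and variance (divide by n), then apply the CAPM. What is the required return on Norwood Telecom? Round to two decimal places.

Mean R_i = (-3.0 − 4.5 − 0.4 − 4.0 − 0.8 + 5.0) / 6 = -1.2833%
Mean R_m = (0.2 − 9.0 − 4.8 + 1.5 + 1.1 + 11.4) / 6 = 0.0667%
Σ(R_i − R̄_i)(R_m − R̄_m) = 92.4533  ⇒  Cov = 92.4533 / 6 = 15.4089
Σ(R_m − R̄_m)² = 237.4733  ⇒  Var(R_m) = 237.4733 / 6 = 39.5789
β = Cov / Var(R_m) = 15.4089 / 39.5789 = 0.3893
MRP = 8.32% − 1.39% = 6.93%
E(R) = R_f + β × MRP = 1.39% + 0.3893 × 6.93% = 4.09%

4.09%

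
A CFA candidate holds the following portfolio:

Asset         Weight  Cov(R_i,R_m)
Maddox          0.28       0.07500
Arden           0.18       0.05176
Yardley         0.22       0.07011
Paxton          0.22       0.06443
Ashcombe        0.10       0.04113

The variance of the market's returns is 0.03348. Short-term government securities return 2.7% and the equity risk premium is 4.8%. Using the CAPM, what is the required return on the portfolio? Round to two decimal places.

β_Maddox = 0.07500 / 0.03348 = 2.2401
β_Arden = 0.05176 / 0.03348 = 1.5460
β_Yardley = 0.07011 / 0.03348 = 2.0941
β_Paxton = 0.06443 / 0.03348 = 1.9244
β_Ashcombe = 0.04113 / 0.03348 = 1.2285
β_P = Σ w_i β_i = 0.28×2.2401 + 0.18×1.5460 + 0.22×2.0941 + 0.22×1.9244 + 0.10×1.2285 = 1.9124
E(R_P) = R_f + β_P × MRP = 2.7% + 1.9124 × 4.8% = 11.88%

11.88%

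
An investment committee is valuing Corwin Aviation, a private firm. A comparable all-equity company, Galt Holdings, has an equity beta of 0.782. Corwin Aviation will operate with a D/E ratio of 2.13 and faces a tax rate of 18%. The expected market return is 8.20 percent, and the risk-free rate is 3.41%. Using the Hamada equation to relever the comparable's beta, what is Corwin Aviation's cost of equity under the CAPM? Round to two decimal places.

13.70%

β_L = β_U × [1 + (1 − t)(D/E)] = 0.782 × [1 + (1 − 0.18) × 2.13]
    = 0.782 × [1 + 0.82 × 2.13] = 0.782 × 2.7466 = 2.1478
MRP = 8.20% − 3.41% = 4.79%
E(R) = R_f + β_L × MRP = 3.41% + 2.1478 × 4.79% = 13.70%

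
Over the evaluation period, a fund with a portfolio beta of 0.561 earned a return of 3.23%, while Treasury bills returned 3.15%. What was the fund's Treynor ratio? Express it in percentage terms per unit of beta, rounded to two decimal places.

Treynor = (R_P − R_f) / β_P = (3.23% − 3.15%) / 0.5610 = 0.08% / 0.5610 = 0.14%

0.14%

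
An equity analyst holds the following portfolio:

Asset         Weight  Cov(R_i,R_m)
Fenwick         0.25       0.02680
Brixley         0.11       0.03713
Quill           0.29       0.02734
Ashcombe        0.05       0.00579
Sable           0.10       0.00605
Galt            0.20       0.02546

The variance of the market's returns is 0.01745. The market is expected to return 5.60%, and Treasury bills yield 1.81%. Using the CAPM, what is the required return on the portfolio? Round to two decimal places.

7.17%

β_Fenwick = 0.02680 / 0.01745 = 1.5358
β_Brixley = 0.03713 / 0.01745 = 2.1278
β_Quill = 0.02734 / 0.01745 = 1.5668
β_Ashcombe = 0.00579 / 0.01745 = 0.3318
β_Sable = 0.00605 / 0.01745 = 0.3467
β_Galt = 0.02546 / 0.01745 = 1.4590
β_P = Σ w_i β_i = 0.25×1.5358 + 0.11×2.1278 + 0.29×1.5668 + 0.05×0.3318 + 0.10×0.3467 + 0.20×1.4590 = 1.4154
MRP = 5.60% − 1.81% = 3.79%
E(R_P) = R_f + β_P × MRP = 1.81% + 1.4154 × 3.79% = 7.17%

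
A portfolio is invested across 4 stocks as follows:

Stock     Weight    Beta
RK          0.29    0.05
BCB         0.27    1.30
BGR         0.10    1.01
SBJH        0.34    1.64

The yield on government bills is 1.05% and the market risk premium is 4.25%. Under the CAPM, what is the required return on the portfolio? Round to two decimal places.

5.40%

β_P = Σ w_i β_i = 0.29×0.05 + 0.27×1.30 + 0.10×1.01 + 0.34×1.64 = 1.0241
E(R_P) = R_f + β_P × MRP = 1.05% + 1.0241 × 4.25% = 5.40%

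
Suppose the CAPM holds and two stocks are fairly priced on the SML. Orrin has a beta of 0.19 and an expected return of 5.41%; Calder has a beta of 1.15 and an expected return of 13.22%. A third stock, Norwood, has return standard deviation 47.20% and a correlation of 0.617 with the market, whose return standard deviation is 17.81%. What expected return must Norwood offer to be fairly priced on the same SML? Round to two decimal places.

MRP = (13.22% − 5.41%) / (1.15 − 0.19) = 8.1354%
R_f = 5.41% − 0.19 × 8.1354% = 3.8643%
β_Norwood = ρ·σ_i/σ_m = 0.617 × 47.20 / 17.81 = 1.6352
E(R_Norwood) = R_f + β × MRP = 3.8643% + 1.6352 × 8.1354% = 17.17%

17.17%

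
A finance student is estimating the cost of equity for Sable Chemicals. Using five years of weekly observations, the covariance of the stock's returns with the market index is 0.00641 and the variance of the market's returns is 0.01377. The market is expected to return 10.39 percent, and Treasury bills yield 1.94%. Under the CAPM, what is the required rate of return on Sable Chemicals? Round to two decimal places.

β = Cov(R_i, R_m) / Var(R_m) = 0.00641 / 0.01377 = 0.4655
MRP = 10.39% − 1.94% = 8.45%
E(R) = R_f + β × MRP = 1.94% + 0.4655 × 8.45% = 5.87%

5.87%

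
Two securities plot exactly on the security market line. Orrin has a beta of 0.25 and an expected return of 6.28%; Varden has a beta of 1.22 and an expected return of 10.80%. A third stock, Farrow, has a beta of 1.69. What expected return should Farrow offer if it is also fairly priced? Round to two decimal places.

12.99%

MRP (SML slope) = (10.80% − 6.28%) / (1.22 − 0.25) = 4.52% / 0.97 = 4.6598%
R_f (intercept) = 6.28% − 0.25 × 4.6598% = 5.1151%
E(R_Farrow) = R_f + β × MRP = 5.1151% + 1.69 × 4.6598% = 12.99%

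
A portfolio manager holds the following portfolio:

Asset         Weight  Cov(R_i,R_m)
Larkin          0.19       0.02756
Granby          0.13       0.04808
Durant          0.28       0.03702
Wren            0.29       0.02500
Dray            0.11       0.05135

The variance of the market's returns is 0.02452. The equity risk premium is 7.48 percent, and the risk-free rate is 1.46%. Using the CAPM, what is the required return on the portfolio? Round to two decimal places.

β_Larkin = 0.02756 / 0.02452 = 1.1240
β_Granby = 0.04808 / 0.02452 = 1.9608
β_Durant = 0.03702 / 0.02452 = 1.5098
β_Wren = 0.02500 / 0.02452 = 1.0196
β_Dray = 0.05135 / 0.02452 = 2.0942
β_P = Σ w_i β_i = 0.19×1.1240 + 0.13×1.9608 + 0.28×1.5098 + 0.29×1.0196 + 0.11×2.0942 = 1.4173
E(R_P) = R_f + β_P × MRP = 1.46% + 1.4173 × 7.48% = 12.06%

12.06%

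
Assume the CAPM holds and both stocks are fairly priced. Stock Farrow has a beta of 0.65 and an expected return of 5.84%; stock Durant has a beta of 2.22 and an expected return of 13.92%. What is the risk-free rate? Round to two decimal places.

Both satisfy E(R) = R_f + β·MRP, so the slope of the SML is
MRP = (13.92% − 5.84%) / (2.22 − 0.65) = 8.08% / 1.57 = 5.1465%
R_f = E(R_Farrow) − β_Farrow·MRP = 5.84% − 0.65 × 5.1465% = 2.4948%

2.49%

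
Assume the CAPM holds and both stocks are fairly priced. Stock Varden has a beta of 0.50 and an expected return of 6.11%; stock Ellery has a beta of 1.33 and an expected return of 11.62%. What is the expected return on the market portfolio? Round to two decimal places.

Both satisfy E(R) = R_f + β·MRP, so the slope of the SML is
MRP = (11.62% − 6.11%) / (1.33 − 0.50) = 5.51% / 0.83 = 6.6386%
R_f = E(R_Varden) − β_Varden·MRP = 6.11% − 0.50 × 6.6386% = 2.7907%
E(R_m) = R_f + MRP = 2.7907% + 6.6386% = 9.43%

9.43%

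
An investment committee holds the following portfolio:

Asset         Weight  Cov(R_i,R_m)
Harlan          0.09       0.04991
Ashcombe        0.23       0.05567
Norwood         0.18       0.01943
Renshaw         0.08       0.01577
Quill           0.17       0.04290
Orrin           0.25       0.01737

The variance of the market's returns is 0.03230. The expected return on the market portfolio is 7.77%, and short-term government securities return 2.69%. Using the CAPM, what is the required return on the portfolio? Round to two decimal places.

β_Harlan = 0.04991 / 0.03230 = 1.5452
β_Ashcombe = 0.05567 / 0.03230 = 1.7235
β_Norwood = 0.01943 / 0.03230 = 0.6015
β_Renshaw = 0.01577 / 0.03230 = 0.4882
β_Quill = 0.04290 / 0.03230 = 1.3282
β_Orrin = 0.01737 / 0.03230 = 0.5378
β_P = Σ w_i β_i = 0.09×1.5452 + 0.23×1.7235 + 0.18×0.6015 + 0.08×0.4882 + 0.17×1.3282 + 0.25×0.5378 = 1.0430
MRP = 7.77% − 2.69% = 5.08%
E(R_P) = R_f + β_P × MRP = 2.69% + 1.0430 × 5.08% = 7.99%

7.99%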